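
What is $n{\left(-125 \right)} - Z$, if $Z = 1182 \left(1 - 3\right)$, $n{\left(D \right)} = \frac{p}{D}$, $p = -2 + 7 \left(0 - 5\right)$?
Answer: $\frac{295537}{125} \approx 2364.3$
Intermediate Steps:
$p = -37$ ($p = -2 + 7 \left(-5\right) = -2 - 35 = -37$)
$n{\left(D \right)} = - \frac{37}{D}$
$Z = -2364$ ($Z = 1182 \left(1 - 3\right) = 1182 \left(-2\right) = -2364$)
$n{\left(-125 \right)} - Z = - \frac{37}{-125} - -2364 = \left(-37\right) \left(- \frac{1}{125}\right) + 2364 = \frac{37}{125} + 2364 = \frac{295537}{125}$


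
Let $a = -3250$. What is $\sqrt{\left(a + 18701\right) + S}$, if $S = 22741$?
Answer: $4 \sqrt{2387} \approx 195.43$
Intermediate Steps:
$\sqrt{\left(a + 18701\right) + S} = \sqrt{\left(-3250 + 18701\right) + 22741} = \sqrt{15451 + 22741} = \sqrt{38192} = 4 \sqrt{2387}$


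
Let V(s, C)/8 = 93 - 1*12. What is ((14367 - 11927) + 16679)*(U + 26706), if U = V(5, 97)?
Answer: 522981126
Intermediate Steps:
V(s, C) = 648 (V(s, C) = 8*(93 - 1*12) = 8*(93 - 12) = 8*81 = 648)
U = 648
((14367 - 11927) + 16679)*(U + 26706) = ((14367 - 11927) + 16679)*(648 + 26706) = (2440 + 16679)*27354 = 19119*27354 = 522981126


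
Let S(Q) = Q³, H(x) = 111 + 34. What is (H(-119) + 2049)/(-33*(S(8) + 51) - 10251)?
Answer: -1097/14415 ≈ -0.076101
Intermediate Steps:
H(x) = 145
(H(-119) + 2049)/(-33*(S(8) + 51) - 10251) = (145 + 2049)/(-33*(8³ + 51) - 10251) = 2194/(-33*(512 + 51) - 10251) = 2194/(-33*563 - 10251) = 2194/(-18579 - 10251) = 2194/(-28830) = 2194*(-1/28830) = -1097/14415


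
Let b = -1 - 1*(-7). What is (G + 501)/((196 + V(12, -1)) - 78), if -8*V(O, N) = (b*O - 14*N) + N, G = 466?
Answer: 7736/859 ≈ 9.0058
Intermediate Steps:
b = 6 (b = -1 + 7 = 6)
V(O, N) = -3*O/4 + 13*N/8 (V(O, N) = -((6*O - 14*N) + N)/8 = -((-14*N + 6*O) + N)/8 = -(-13*N + 6*O)/8 = -3*O/4 + 13*N/8)
(G + 501)/((196 + V(12, -1)) - 78) = (466 + 501)/((196 + (-¾*12 + (13/8)*(-1))) - 78) = 967/((196 + (-9 - 13/8)) - 78) = 967/((196 - 85/8) - 78) = 967/(1483/8 - 78) = 967/(859/8) = 967*(8/859) = 7736/859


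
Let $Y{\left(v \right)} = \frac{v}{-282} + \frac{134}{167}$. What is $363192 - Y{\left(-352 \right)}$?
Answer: $\frac{8552033738}{23547} \approx 3.6319 \cdot 10^{5}$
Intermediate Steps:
$Y{\left(v \right)} = \frac{134}{167} - \frac{v}{282}$ ($Y{\left(v \right)} = v \left(- \frac{1}{282}\right) + 134 \cdot \frac{1}{167} = - \frac{v}{282} + \frac{134}{167} = \frac{134}{167} - \frac{v}{282}$)
$363192 - Y{\left(-352 \right)} = 363192 - \left(\frac{134}{167} - - \frac{176}{141}\right) = 363192 - \left(\frac{134}{167} + \frac{176}{141}\right) = 363192 - \frac{48286}{23547} = \frac{8552033738}{23547}$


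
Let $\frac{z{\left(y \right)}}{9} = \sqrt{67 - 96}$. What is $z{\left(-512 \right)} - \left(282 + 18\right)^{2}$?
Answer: $-90000 + 9 i \sqrt{29} \approx -90000.0 + 48.466 i$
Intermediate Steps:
$z{\left(y \right)} = 9 i \sqrt{29}$ ($z{\left(y \right)} = 9 \sqrt{67 - 96} = 9 \sqrt{-29} = 9 i \sqrt{29}$)
$z{\left(-512 \right)} - \left(282 + 18\right)^{2} = 9 i \sqrt{29} - \left(282 + 18\right)^{2} = 9 i \sqrt{29} - 300^{2} = 9 i \sqrt{29} - 90000 = -90000 + 9 i \sqrt{29}$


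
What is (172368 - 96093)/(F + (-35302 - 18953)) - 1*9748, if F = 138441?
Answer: -30391439/3118 ≈ -9747.1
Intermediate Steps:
(172368 - 96093)/(F + (-35302 - 18953)) - 1*9748 = (172368 - 96093)/(138441 + (-35302 - 18953)) - 1*9748 = 76275/(138441 - 54255) - 9748 = 76275/84186 - 9748 = 76275*(1/84186) - 9748 = 2825/3118 - 9748 = -30391439/3118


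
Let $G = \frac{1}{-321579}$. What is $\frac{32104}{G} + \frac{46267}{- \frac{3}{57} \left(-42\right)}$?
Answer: $- \frac{433605953999}{42} \approx -1.0324 \cdot 10^{10}$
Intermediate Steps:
$G = - \frac{1}{321579} \approx -3.1097 \cdot 10^{-6}$
$\frac{32104}{G} + \frac{46267}{- \frac{3}{57} \left(-42\right)} = \frac{32104}{- \frac{1}{321579}} + \frac{46267}{- \frac{3}{57} \left(-42\right)} = 32104 \left(-321579\right) + \frac{46267}{\left(-3\right) \frac{1}{57} \left(-42\right)} = -10323972216 + \frac{46267}{\left(- \frac{1}{19}\right) \left(-42\right)} = -10323972216 + \frac{46267}{\frac{42}{19}} = -10323972216 + 46267 \cdot \frac{19}{42} = -10323972216 + \frac{879073}{42} = - \frac{433605953999}{42}$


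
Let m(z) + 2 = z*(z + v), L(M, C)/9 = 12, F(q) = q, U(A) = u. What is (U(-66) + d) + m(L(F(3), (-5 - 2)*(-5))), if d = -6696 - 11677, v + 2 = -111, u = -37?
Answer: -18952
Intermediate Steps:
U(A) = -37
v = -113 (v = -2 - 111 = -113)
L(M, C) = 108 (L(M, C) = 9*12 = 108)
m(z) = -2 + z*(-113 + z) (m(z) = -2 + z*(z - 113) = -2 + z*(-113 + z))
d = -18373
(U(-66) + d) + m(L(F(3), (-5 - 2)*(-5))) = (-37 - 18373) + (-2 + 108**2 - 113*108) = -18410 + (-2 + 11664 - 12204) = -18410 - 542 = -18952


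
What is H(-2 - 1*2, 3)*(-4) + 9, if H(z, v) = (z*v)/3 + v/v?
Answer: 21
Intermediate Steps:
H(z, v) = 1 + v*z/3 (H(z, v) = (v*z)*(1/3) + 1 = v*z/3 + 1 = 1 + v*z/3)
H(-2 - 1*2, 3)*(-4) + 9 = (1 + (1/3)*3*(-2 - 1*2))*(-4) + 9 = (1 + (1/3)*3*(-2 - 2))*(-4) + 9 = (1 + (1/3)*3*(-4))*(-4) + 9 = (1 - 4)*(-4) + 9 = -3*(-4) + 9 = 12 + 9 = 21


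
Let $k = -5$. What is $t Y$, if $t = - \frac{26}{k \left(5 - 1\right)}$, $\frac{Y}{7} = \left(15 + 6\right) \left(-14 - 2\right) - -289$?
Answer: $- \frac{4277}{10} \approx -427.7$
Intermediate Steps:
$Y = -329$ ($Y = 7 \left(\left(15 + 6\right) \left(-14 - 2\right) - -289\right) = 7 \left(21 \left(-16\right) + 289\right) = 7 \left(-336 + 289\right) = 7 \left(-47\right) = -329$)
$t = \frac{13}{10}$ ($t = - \frac{26}{\left(-5\right) \left(5 - 1\right)} = - \frac{26}{\left(-5\right) 4} = - \frac{26}{-20} = \left(-26\right) \left(- \frac{1}{20}\right) = \frac{13}{10} \approx 1.3$)
$t Y = \frac{13}{10} \left(-329\right) = - \frac{4277}{10}$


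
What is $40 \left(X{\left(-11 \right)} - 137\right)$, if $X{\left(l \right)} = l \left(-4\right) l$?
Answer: $-24840$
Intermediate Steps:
$X{\left(l \right)} = - 4 l^{2}$ ($X{\left(l \right)} = - 4 l l = - 4 l^{2}$)
$40 \left(X{\left(-11 \right)} - 137\right) = 40 \left(- 4 \left(-11\right)^{2} - 137\right) = 40 \left(\left(-4\right) 121 - 137\right) = 40 \left(-484 - 137\right) = 40 \left(-621\right) = -24840$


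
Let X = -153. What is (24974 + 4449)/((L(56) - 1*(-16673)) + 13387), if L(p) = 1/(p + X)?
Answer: 2854031/2915819 ≈ 0.97881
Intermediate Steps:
L(p) = 1/(-153 + p) (L(p) = 1/(p - 153) = 1/(-153 + p))
(24974 + 4449)/((L(56) - 1*(-16673)) + 13387) = (24974 + 4449)/((1/(-153 + 56) - 1*(-16673)) + 13387) = 29423/((1/(-97) + 16673) + 13387) = 29423/((-1/97 + 16673) + 13387) = 29423/(1617280/97 + 13387) = 29423/(2915819/97) = 29423*(97/2915819) = 2854031/2915819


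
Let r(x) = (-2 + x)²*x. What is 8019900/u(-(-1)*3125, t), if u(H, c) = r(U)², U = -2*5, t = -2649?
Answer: 8911/2304 ≈ 3.8676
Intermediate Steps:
U = -10
r(x) = x*(-2 + x)²
u(H, c) = 2073600 (u(H, c) = (-10*(-2 - 10)²)² = (-10*(-12)²)² = (-10*144)² = (-1440)² = 2073600)
8019900/u(-(-1)*3125, t) = 8019900/2073600 = 8019900*(1/2073600) = 8911/2304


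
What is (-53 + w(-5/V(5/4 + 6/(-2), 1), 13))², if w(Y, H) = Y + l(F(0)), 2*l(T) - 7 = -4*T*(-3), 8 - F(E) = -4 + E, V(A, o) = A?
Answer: 126025/196 ≈ 642.98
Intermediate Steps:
F(E) = 12 - E (F(E) = 8 - (-4 + E) = 8 + (4 - E) = 12 - E)
l(T) = 7/2 + 6*T (l(T) = 7/2 + (-4*T*(-3))/2 = 7/2 + (12*T)/2 = 7/2 + 6*T)
w(Y, H) = 151/2 + Y (w(Y, H) = Y + (7/2 + 6*(12 - 1*0)) = Y + (7/2 + 6*(12 + 0)) = Y + (7/2 + 6*12) = Y + (7/2 + 72) = Y + 151/2 = 151/2 + Y)
(-53 + w(-5/V(5/4 + 6/(-2), 1), 13))² = (-53 + (151/2 - 5/(5/4 + 6/(-2))))² = (-53 + (151/2 - 5/(5*(¼) + 6*(-½))))² = (-53 + (151/2 - 5/(5/4 - 3)))² = (-53 + (151/2 - 5/(-7/4)))² = (-53 + (151/2 - 5*(-4/7)))² = (-53 + (151/2 + 20/7))² = (-53 + 1097/14)² = (355/14)² = 126025/196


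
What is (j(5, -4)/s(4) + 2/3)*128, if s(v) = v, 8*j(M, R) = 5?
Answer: 316/3 ≈ 105.33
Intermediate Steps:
j(M, R) = 5/8 (j(M, R) = (⅛)*5 = 5/8)
(j(5, -4)/s(4) + 2/3)*128 = ((5/8)/4 + 2/3)*128 = ((5/8)*(¼) + 2*(⅓))*128 = (5/32 + ⅔)*128 = (79/96)*128 = 316/3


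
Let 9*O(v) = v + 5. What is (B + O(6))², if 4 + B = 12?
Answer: 6889/81 ≈ 85.049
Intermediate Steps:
B = 8 (B = -4 + 12 = 8)
O(v) = 5/9 + v/9 (O(v) = (v + 5)/9 = (5 + v)/9 = 5/9 + v/9)
(B + O(6))² = (8 + (5/9 + (⅑)*6))² = (8 + (5/9 + ⅔))² = (8 + 11/9)² = (83/9)² = 6889/81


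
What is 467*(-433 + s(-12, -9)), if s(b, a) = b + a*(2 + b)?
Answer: -165785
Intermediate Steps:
467*(-433 + s(-12, -9)) = 467*(-433 + (-12 + 2*(-9) - 9*(-12))) = 467*(-433 + (-12 - 18 + 108)) = 467*(-433 + 78) = 467*(-355) = -165785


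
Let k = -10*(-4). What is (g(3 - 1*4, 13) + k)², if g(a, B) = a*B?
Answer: 729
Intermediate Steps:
g(a, B) = B*a
k = 40
(g(3 - 1*4, 13) + k)² = (13*(3 - 1*4) + 40)² = (13*(3 - 4) + 40)² = (13*(-1) + 40)² = (-13 + 40)² = 27² = 729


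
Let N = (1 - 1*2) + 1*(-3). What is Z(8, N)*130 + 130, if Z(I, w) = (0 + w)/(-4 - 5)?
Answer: 1690/9 ≈ 187.78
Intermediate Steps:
N = -4 (N = (1 - 2) - 3 = -1 - 3 = -4)
Z(I, w) = -w/9 (Z(I, w) = w/(-9) = w*(-⅑) = -w/9)
Z(8, N)*130 + 130 = -⅑*(-4)*130 + 130 = (4/9)*130 + 130 = 520/9 + 130 = 1690/9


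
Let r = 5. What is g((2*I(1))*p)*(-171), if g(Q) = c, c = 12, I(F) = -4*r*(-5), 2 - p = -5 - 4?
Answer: -2052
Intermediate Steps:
p = 11 (p = 2 - (-5 - 4) = 2 - 1*(-9) = 2 + 9 = 11)
I(F) = 100 (I(F) = -4*5*(-5) = -20*(-5) = 100)
g(Q) = 12
g((2*I(1))*p)*(-171) = 12*(-171) = -2052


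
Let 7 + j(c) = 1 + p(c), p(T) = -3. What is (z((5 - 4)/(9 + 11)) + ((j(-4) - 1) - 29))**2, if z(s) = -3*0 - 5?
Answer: 1936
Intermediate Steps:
j(c) = -9 (j(c) = -7 + (1 - 3) = -7 - 2 = -9)
z(s) = -5 (z(s) = 0 - 5 = -5)
(z((5 - 4)/(9 + 11)) + ((j(-4) - 1) - 29))**2 = (-5 + ((-9 - 1) - 29))**2 = (-5 + (-10 - 29))**2 = (-5 - 39)**2 = (-44)**2 = 1936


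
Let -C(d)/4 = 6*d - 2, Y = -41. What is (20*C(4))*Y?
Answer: 72160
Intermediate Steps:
C(d) = 8 - 24*d (C(d) = -4*(6*d - 2) = -4*(-2 + 6*d) = 8 - 24*d)
(20*C(4))*Y = (20*(8 - 24*4))*(-41) = (20*(8 - 96))*(-41) = (20*(-88))*(-41) = -1760*(-41) = 72160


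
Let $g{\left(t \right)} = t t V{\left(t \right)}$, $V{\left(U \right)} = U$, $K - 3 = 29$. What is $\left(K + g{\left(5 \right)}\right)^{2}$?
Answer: $24649$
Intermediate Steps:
$K = 32$ ($K = 3 + 29 = 32$)
$g{\left(t \right)} = t^{3}$ ($g{\left(t \right)} = t t t = t^{2} t = t^{3}$)
$\left(K + g{\left(5 \right)}\right)^{2} = \left(32 + 5^{3}\right)^{2} = \left(32 + 125\right)^{2} = 157^{2} = 24649$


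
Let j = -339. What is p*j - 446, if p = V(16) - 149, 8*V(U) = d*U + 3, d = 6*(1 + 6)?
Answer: 171695/8 ≈ 21462.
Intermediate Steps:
d = 42 (d = 6*7 = 42)
V(U) = 3/8 + 21*U/4 (V(U) = (42*U + 3)/8 = (3 + 42*U)/8 = 3/8 + 21*U/4)
p = -517/8 (p = (3/8 + (21/4)*16) - 149 = (3/8 + 84) - 149 = 675/8 - 149 = -517/8 ≈ -64.625)
p*j - 446 = -517/8*(-339) - 446 = 175263/8 - 446 = 171695/8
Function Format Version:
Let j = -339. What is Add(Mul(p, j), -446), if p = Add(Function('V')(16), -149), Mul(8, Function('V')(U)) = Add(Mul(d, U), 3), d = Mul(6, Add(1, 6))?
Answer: Rational(171695, 8) ≈ 21462.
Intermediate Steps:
d = 42 (d = Mul(6, 7) = 42)
Function('V')(U) = Add(Rational(3, 8), Mul(Rational(21, 4), U)) (Function('V')(U) = Mul(Rational(1, 8), Add(Mul(42, U), 3)) = Mul(Rational(1, 8), Add(3, Mul(42, U))) = Add(Rational(3, 8), Mul(Rational(21, 4), U)))
p = Rational(-517, 8) (p = Add(Add(Rational(3, 8), Mul(Rational(21, 4), 16)), -149) = Add(Add(Rational(3, 8), 84), -149) = Add(Rational(675, 8), -149) = Rational(-517, 8) ≈ -64.625)
Add(Mul(p, j), -446) = Add(Mul(Rational(-517, 8), -339), -446) = Add(Rational(175263, 8), -446) = Rational(171695, 8)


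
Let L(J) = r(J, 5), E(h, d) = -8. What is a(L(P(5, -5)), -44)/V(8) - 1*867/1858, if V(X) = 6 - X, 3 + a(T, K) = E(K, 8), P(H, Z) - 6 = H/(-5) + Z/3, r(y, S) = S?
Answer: 4676/929 ≈ 5.0334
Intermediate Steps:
P(H, Z) = 6 - H/5 + Z/3 (P(H, Z) = 6 + (H/(-5) + Z/3) = 6 + (H*(-1/5) + Z*(1/3)) = 6 + (-H/5 + Z/3) = 6 - H/5 + Z/3)
L(J) = 5
a(T, K) = -11 (a(T, K) = -3 - 8 = -11)
a(L(P(5, -5)), -44)/V(8) - 1*867/1858 = -11/(6 - 1*8) - 1*867/1858 = -11/(6 - 8) - 867*1/1858 = -11/(-2) - 867/1858 = -11*(-1/2) - 867/1858 = 11/2 - 867/1858 = 4676/929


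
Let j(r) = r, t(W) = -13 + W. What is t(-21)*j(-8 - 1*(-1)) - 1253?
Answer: -1015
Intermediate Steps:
t(-21)*j(-8 - 1*(-1)) - 1253 = (-13 - 21)*(-8 - 1*(-1)) - 1253 = -34*(-8 + 1) - 1253 = -34*(-7) - 1253 = 238 - 1253 = -1015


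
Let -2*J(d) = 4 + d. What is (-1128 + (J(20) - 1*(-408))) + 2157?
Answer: 1425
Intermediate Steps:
J(d) = -2 - d/2 (J(d) = -(4 + d)/2 = -2 - d/2)
(-1128 + (J(20) - 1*(-408))) + 2157 = (-1128 + ((-2 - ½*20) - 1*(-408))) + 2157 = (-1128 + ((-2 - 10) + 408)) + 2157 = (-1128 + (-12 + 408)) + 2157 = (-1128 + 396) + 2157 = -732 + 2157 = 1425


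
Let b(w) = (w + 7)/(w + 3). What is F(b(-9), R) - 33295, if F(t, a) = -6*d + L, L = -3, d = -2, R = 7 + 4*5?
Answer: -33286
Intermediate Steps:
R = 27 (R = 7 + 20 = 27)
b(w) = (7 + w)/(3 + w)
F(t, a) = 9 (F(t, a) = -6*(-2) - 3 = 12 - 3 = 9)
F(b(-9), R) - 33295 = 9 - 33295 = -33286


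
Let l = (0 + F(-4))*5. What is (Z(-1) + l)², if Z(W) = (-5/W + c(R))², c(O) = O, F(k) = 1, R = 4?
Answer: 7396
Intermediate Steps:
l = 5 (l = (0 + 1)*5 = 1*5 = 5)
Z(W) = (4 - 5/W)² (Z(W) = (-5/W + 4)² = (4 - 5/W)²)
(Z(-1) + l)² = ((-5 + 4*(-1))²/(-1)² + 5)² = (1*(-5 - 4)² + 5)² = (1*(-9)² + 5)² = (1*81 + 5)² = (81 + 5)² = 86² = 7396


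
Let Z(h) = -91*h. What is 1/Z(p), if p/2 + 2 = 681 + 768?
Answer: -1/263354 ≈ -3.7972e-6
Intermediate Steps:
p = 2894 (p = -4 + 2*(681 + 768) = -4 + 2*1449 = -4 + 2898 = 2894)
1/Z(p) = 1/(-91*2894) = 1/(-263354) = -1/263354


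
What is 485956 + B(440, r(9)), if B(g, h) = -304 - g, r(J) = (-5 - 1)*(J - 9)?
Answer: 485212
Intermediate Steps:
r(J) = 54 - 6*J (r(J) = -6*(-9 + J) = 54 - 6*J)
485956 + B(440, r(9)) = 485956 + (-304 - 1*440) = 485956 + (-304 - 440) = 485956 - 744 = 485212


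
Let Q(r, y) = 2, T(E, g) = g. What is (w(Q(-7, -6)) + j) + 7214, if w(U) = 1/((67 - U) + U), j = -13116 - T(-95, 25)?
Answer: -397108/67 ≈ -5927.0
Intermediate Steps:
j = -13141 (j = -13116 - 1*25 = -13116 - 25 = -13141)
w(U) = 1/67
(w(Q(-7, -6)) + j) + 7214 = (1/67 - 13141) + 7214 = -880446/67 + 7214 = -397108/67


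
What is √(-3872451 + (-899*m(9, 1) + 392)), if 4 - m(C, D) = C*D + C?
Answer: I*√3859473 ≈ 1964.6*I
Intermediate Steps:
m(C, D) = 4 - C - C*D (m(C, D) = 4 - (C*D + C) = 4 - (C + C*D) = 4 + (-C - C*D) = 4 - C - C*D)
√(-3872451 + (-899*m(9, 1) + 392)) = √(-3872451 + (-899*(4 - 1*9 - 1*9*1) + 392)) = √(-3872451 + (-899*(4 - 9 - 9) + 392)) = √(-3872451 + (-899*(-14) + 392)) = √(-3872451 + (12586 + 392)) = √(-3872451 + 12978) = √(-3859473) = I*√3859473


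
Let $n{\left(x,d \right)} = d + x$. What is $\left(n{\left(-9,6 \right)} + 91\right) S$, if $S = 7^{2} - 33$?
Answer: $1408$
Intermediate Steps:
$S = 16$ ($S = 49 - 33 = 16$)
$\left(n{\left(-9,6 \right)} + 91\right) S = \left(\left(6 - 9\right) + 91\right) 16 = \left(-3 + 91\right) 16 = 88 \cdot 16 = 1408$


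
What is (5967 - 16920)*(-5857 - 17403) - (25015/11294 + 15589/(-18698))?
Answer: 13450107121347264/52793803 ≈ 2.5477e+8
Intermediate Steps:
(5967 - 16920)*(-5857 - 17403) - (25015/11294 + 15589/(-18698)) = -10953*(-23260) - (25015*(1/11294) + 15589*(-1/18698)) = 254766780 - (25015/11294 - 15589/18698) = 254766780 - 1*72917076/52793803 = 254766780 - 72917076/52793803 = 13450107121347264/52793803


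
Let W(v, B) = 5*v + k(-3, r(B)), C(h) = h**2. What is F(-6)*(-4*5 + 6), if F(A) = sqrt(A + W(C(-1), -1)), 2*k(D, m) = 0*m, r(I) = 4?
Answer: -14*I ≈ -14.0*I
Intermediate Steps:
k(D, m) = 0 (k(D, m) = (0*m)/2 = (1/2)*0 = 0)
W(v, B) = 5*v (W(v, B) = 5*v + 0 = 5*v)
F(A) = sqrt(5 + A) (F(A) = sqrt(A + 5*(-1)**2) = sqrt(A + 5*1) = sqrt(A + 5) = sqrt(5 + A))
F(-6)*(-4*5 + 6) = sqrt(5 - 6)*(-4*5 + 6) = sqrt(-1)*(-20 + 6) = I*(-14) = -14*I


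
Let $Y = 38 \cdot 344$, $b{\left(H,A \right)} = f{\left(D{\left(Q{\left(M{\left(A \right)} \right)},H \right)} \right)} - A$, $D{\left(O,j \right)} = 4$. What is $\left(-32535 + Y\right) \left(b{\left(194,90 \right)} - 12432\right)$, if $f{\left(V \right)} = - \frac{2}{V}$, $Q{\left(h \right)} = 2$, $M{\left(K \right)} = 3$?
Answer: $\frac{487450835}{2} \approx 2.4373 \cdot 10^{8}$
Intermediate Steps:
$b{\left(H,A \right)} = - \frac{1}{2} - A$ ($b{\left(H,A \right)} = - \frac{2}{4} - A = \left(-2\right) \frac{1}{4} - A = - \frac{1}{2} - A$)
$Y = 13072$
$\left(-32535 + Y\right) \left(b{\left(194,90 \right)} - 12432\right) = \left(-32535 + 13072\right) \left(\left(- \frac{1}{2} - 90\right) - 12432\right) = - 19463 \left(\left(- \frac{1}{2} - 90\right) - 12432\right) = - 19463 \left(- \frac{181}{2} - 12432\right) = \left(-19463\right) \left(- \frac{25045}{2}\right) = \frac{487450835}{2}$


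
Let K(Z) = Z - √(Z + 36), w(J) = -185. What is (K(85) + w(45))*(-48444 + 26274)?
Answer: 2460870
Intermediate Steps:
K(Z) = Z - √(36 + Z)
(K(85) + w(45))*(-48444 + 26274) = ((85 - √(36 + 85)) - 185)*(-48444 + 26274) = ((85 - √121) - 185)*(-22170) = ((85 - 1*11) - 185)*(-22170) = ((85 - 11) - 185)*(-22170) = (74 - 185)*(-22170) = -111*(-22170) = 2460870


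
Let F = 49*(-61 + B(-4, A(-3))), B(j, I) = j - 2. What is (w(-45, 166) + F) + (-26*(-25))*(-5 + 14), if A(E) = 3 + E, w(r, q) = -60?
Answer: 2507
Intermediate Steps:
B(j, I) = -2 + j
F = -3283 (F = 49*(-61 + (-2 - 4)) = 49*(-61 - 6) = 49*(-67) = -3283)
(w(-45, 166) + F) + (-26*(-25))*(-5 + 14) = (-60 - 3283) + (-26*(-25))*(-5 + 14) = -3343 + 650*9 = -3343 + 5850 = 2507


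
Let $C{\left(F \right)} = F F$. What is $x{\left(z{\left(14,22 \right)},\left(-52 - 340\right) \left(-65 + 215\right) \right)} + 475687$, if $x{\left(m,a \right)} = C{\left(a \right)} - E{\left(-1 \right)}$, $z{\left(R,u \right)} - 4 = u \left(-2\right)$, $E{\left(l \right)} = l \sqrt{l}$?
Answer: $3457915687 + i \approx 3.4579 \cdot 10^{9} + 1.0 i$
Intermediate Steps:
$E{\left(l \right)} = l^{\frac{3}{2}}$
$C{\left(F \right)} = F^{2}$
$z{\left(R,u \right)} = 4 - 2 u$ ($z{\left(R,u \right)} = 4 + u \left(-2\right) = 4 - 2 u$)
$x{\left(m,a \right)} = i + a^{2}$ ($x{\left(m,a \right)} = a^{2} - \left(-1\right)^{\frac{3}{2}} = a^{2} - - i = a^{2} + i = i + a^{2}$)
$x{\left(z{\left(14,22 \right)},\left(-52 - 340\right) \left(-65 + 215\right) \right)} + 475687 = \left(i + \left(\left(-52 - 340\right) \left(-65 + 215\right)\right)^{2}\right) + 475687 = \left(i + \left(\left(-392\right) 150\right)^{2}\right) + 475687 = \left(i + \left(-58800\right)^{2}\right) + 475687 = \left(i + 3457440000\right) + 475687 = \left(3457440000 + i\right) + 475687 = 3457915687 + i$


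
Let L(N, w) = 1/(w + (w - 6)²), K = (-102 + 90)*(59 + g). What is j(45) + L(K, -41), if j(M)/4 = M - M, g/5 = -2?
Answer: 1/2168 ≈ 0.00046125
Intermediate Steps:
g = -10 (g = 5*(-2) = -10)
j(M) = 0 (j(M) = 4*(M - M) = 4*0 = 0)
K = -588 (K = (-102 + 90)*(59 - 10) = -12*49 = -588)
L(N, w) = 1/(w + (-6 + w)²)
j(45) + L(K, -41) = 0 + 1/(-41 + (-6 - 41)²) = 0 + 1/(-41 + (-47)²) = 0 + 1/(-41 + 2209) = 0 + 1/2168 = 1/2168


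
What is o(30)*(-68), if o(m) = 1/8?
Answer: -17/2 ≈ -8.5000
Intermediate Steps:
o(m) = 1/8
o(30)*(-68) = (1/8)*(-68) = -17/2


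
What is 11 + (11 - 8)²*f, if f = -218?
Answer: -1951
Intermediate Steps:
11 + (11 - 8)²*f = 11 + (11 - 8)²*(-218) = 11 + 3²*(-218) = 11 + 9*(-218) = 11 - 1962 = -1951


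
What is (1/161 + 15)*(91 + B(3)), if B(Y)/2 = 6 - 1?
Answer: 244016/161 ≈ 1515.6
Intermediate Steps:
B(Y) = 10 (B(Y) = 2*(6 - 1) = 2*5 = 10)
(1/161 + 15)*(91 + B(3)) = (1/161 + 15)*(91 + 10) = (1/161 + 15)*101 = (2416/161)*101 = 244016/161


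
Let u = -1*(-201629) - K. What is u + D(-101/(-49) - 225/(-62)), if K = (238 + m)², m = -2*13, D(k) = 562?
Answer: 157247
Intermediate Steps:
m = -26
K = 44944 (K = (238 - 26)² = 212² = 44944)
u = 156685 (u = -1*(-201629) - 1*44944 = 201629 - 44944 = 156685)
u + D(-101/(-49) - 225/(-62)) = 156685 + 562 = 157247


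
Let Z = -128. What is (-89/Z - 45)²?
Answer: 32160241/16384 ≈ 1962.9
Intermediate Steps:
(-89/Z - 45)² = (-89/(-128) - 45)² = (-89*(-1/128) - 45)² = (89/128 - 45)² = (-5671/128)² = 32160241/16384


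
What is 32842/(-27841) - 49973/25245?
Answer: -201854053/63895095 ≈ -3.1591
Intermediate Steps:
32842/(-27841) - 49973/25245 = 32842*(-1/27841) - 49973*1/25245 = -32842/27841 - 4543/2295 = -201854053/63895095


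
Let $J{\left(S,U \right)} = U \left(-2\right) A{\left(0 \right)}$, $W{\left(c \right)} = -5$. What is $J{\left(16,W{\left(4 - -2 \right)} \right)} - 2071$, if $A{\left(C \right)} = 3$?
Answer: $-2041$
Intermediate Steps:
$J{\left(S,U \right)} = - 6 U$ ($J{\left(S,U \right)} = U \left(-2\right) 3 = - 2 U 3 = - 6 U$)
$J{\left(16,W{\left(4 - -2 \right)} \right)} - 2071 = \left(-6\right) \left(-5\right) - 2071 = 30 - 2071 = -2041$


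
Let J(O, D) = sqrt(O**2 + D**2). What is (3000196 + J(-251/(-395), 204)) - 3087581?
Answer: -87385 + sqrt(6493199401)/395 ≈ -87181.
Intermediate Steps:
J(O, D) = sqrt(D**2 + O**2)
(3000196 + J(-251/(-395), 204)) - 3087581 = (3000196 + sqrt(204**2 + (-251/(-395))**2)) - 3087581 = (3000196 + sqrt(41616 + (-251*(-1/395))**2)) - 3087581 = (3000196 + sqrt(41616 + (251/395)**2)) - 3087581 = (3000196 + sqrt(41616 + 63001/156025)) - 3087581 = (3000196 + sqrt(6493199401/156025)) - 3087581 = (3000196 + sqrt(6493199401)/395) - 3087581 = -87385 + sqrt(6493199401)/395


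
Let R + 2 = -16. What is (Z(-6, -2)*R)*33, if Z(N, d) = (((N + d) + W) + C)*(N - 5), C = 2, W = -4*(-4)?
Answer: 65340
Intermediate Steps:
R = -18 (R = -2 - 16 = -18)
W = 16
Z(N, d) = (-5 + N)*(18 + N + d) (Z(N, d) = (((N + d) + 16) + 2)*(N - 5) = ((16 + N + d) + 2)*(-5 + N) = (18 + N + d)*(-5 + N) = (-5 + N)*(18 + N + d))
(Z(-6, -2)*R)*33 = ((-90 + (-6)**2 - 5*(-2) + 13*(-6) - 6*(-2))*(-18))*33 = ((-90 + 36 + 10 - 78 + 12)*(-18))*33 = -110*(-18)*33 = 1980*33 = 65340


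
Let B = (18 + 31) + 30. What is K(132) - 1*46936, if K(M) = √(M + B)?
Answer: -46936 + √211 ≈ -46922.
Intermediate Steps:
B = 79 (B = 49 + 30 = 79)
K(M) = √(79 + M) (K(M) = √(M + 79) = √(79 + M))
K(132) - 1*46936 = √(79 + 132) - 1*46936 = √211 - 46936 = -46936 + √211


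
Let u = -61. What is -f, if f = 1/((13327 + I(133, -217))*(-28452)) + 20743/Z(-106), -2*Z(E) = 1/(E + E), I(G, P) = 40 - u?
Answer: -3360172371230591/382053456 ≈ -8.7950e+6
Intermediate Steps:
I(G, P) = 101 (I(G, P) = 40 - 1*(-61) = 40 + 61 = 101)
Z(E) = -1/(4*E) (Z(E) = -1/(2*(E + E)) = -1/(2*E)/2 = -1/(4*E))
f = 3360172371230591/382053456 (f = 1/((13327 + 101)*(-28452)) + 20743/((-¼/(-106))) = -1/28452/13428 + 20743/((-¼*(-1/106))) = (1/13428)*(-1/28452) + 20743/(1/424) = -1/382053456 + 20743*424 = -1/382053456 + 8795032 = 3360172371230591/382053456 ≈ 8.7950e+6)
-f = -1*3360172371230591/382053456 = -3360172371230591/382053456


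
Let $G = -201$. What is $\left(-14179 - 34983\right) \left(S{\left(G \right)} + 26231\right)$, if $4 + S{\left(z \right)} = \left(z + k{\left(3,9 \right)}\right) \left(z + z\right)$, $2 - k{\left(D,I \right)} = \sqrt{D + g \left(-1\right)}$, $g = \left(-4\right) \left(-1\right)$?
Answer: $-5222233450 - 19763124 i \approx -5.2222 \cdot 10^{9} - 1.9763 \cdot 10^{7} i$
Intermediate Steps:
$g = 4$
$k{\left(D,I \right)} = 2 - \sqrt{-4 + D}$ ($k{\left(D,I \right)} = 2 - \sqrt{D + 4 \left(-1\right)} = 2 - \sqrt{D - 4} = 2 - \sqrt{-4 + D}$)
$S{\left(z \right)} = -4 + 2 z \left(2 + z - i\right)$ ($S{\left(z \right)} = -4 + \left(z + \left(2 - \sqrt{-4 + 3}\right)\right) \left(z + z\right) = -4 + \left(z + \left(2 - \sqrt{-1}\right)\right) 2 z = -4 + \left(z + \left(2 - i\right)\right) 2 z = -4 + \left(2 + z - i\right) 2 z = -4 + 2 z \left(2 + z - i\right)$)
$\left(-14179 - 34983\right) \left(S{\left(G \right)} + 26231\right) = \left(-14179 - 34983\right) \left(\left(-4 + 2 \left(-201\right)^{2} + 2 \left(-201\right) \left(2 - i\right)\right) + 26231\right) = - 49162 \left(\left(-4 + 2 \cdot 40401 - \left(804 - 402 i\right)\right) + 26231\right) = - 49162 \left(\left(-4 + 80802 - \left(804 - 402 i\right)\right) + 26231\right) = - 49162 \left(\left(79994 + 402 i\right) + 26231\right) = - 49162 \left(106225 + 402 i\right) = -5222233450 - 19763124 i$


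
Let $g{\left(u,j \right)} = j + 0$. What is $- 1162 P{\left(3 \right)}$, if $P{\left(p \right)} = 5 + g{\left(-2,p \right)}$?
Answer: $-9296$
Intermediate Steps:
$g{\left(u,j \right)} = j$
$P{\left(p \right)} = 5 + p$
$- 1162 P{\left(3 \right)} = - 1162 \left(5 + 3\right) = \left(-1162\right) 8 = -9296$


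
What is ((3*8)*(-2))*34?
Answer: -1632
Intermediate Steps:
((3*8)*(-2))*34 = (24*(-2))*34 = -48*34 = -1632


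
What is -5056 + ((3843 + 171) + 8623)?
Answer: 7581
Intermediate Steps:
-5056 + ((3843 + 171) + 8623) = -5056 + (4014 + 8623) = -5056 + 12637 = 7581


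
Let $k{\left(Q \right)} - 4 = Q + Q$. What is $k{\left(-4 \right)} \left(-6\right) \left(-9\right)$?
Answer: $-216$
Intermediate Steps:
$k{\left(Q \right)} = 4 + 2 Q$ ($k{\left(Q \right)} = 4 + \left(Q + Q\right) = 4 + 2 Q$)
$k{\left(-4 \right)} \left(-6\right) \left(-9\right) = \left(4 + 2 \left(-4\right)\right) \left(-6\right) \left(-9\right) = \left(4 - 8\right) \left(-6\right) \left(-9\right) = \left(-4\right) \left(-6\right) \left(-9\right) = 24 \left(-9\right) = -216$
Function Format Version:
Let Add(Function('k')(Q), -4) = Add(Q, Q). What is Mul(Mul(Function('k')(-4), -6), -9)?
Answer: -216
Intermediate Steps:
Function('k')(Q) = Add(4, Mul(2, Q)) (Function('k')(Q) = Add(4, Add(Q, Q)) = Add(4, Mul(2, Q)))
Mul(Mul(Function('k')(-4), -6), -9) = Mul(Mul(Add(4, Mul(2, -4)), -6), -9) = Mul(Mul(Add(4, -8), -6), -9) = Mul(Mul(-4, -6), -9) = Mul(24, -9) = -216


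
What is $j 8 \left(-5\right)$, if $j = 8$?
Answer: $-320$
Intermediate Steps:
$j 8 \left(-5\right) = 8 \cdot 8 \left(-5\right) = 64 \left(-5\right) = -320$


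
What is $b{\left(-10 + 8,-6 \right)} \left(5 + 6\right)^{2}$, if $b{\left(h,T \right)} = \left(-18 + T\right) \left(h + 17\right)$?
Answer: $-43560$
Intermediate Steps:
$b{\left(h,T \right)} = \left(-18 + T\right) \left(17 + h\right)$
$b{\left(-10 + 8,-6 \right)} \left(5 + 6\right)^{2} = \left(-306 - 18 \left(-10 + 8\right) + 17 \left(-6\right) - 6 \left(-10 + 8\right)\right) \left(5 + 6\right)^{2} = \left(-306 - -36 - 102 - -12\right) 11^{2} = \left(-306 + 36 - 102 + 12\right) 121 = \left(-360\right) 121 = -43560$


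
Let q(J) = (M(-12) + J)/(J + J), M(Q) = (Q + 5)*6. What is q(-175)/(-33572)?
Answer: -31/1678600 ≈ -1.8468e-5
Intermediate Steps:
M(Q) = 30 + 6*Q (M(Q) = (5 + Q)*6 = 30 + 6*Q)
q(J) = (-42 + J)/(2*J) (q(J) = ((30 + 6*(-12)) + J)/(J + J) = ((30 - 72) + J)/((2*J)) = (-42 + J)*(1/(2*J)) = (-42 + J)/(2*J))
q(-175)/(-33572) = ((1/2)*(-42 - 175)/(-175))/(-33572) = ((1/2)*(-1/175)*(-217))*(-1/33572) = (31/50)*(-1/33572) = -31/1678600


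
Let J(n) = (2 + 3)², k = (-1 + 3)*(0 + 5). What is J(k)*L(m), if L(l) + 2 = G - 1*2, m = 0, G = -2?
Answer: -150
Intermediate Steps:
L(l) = -6 (L(l) = -2 + (-2 - 1*2) = -2 + (-2 - 2) = -2 - 4 = -6)
k = 10 (k = 2*5 = 10)
J(n) = 25 (J(n) = 5² = 25)
J(k)*L(m) = 25*(-6) = -150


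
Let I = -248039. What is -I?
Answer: 248039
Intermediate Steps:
-I = -1*(-248039) = 248039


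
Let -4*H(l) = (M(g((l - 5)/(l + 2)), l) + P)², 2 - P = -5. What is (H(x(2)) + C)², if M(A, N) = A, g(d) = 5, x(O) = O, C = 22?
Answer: 196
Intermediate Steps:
P = 7 (P = 2 - 1*(-5) = 2 + 5 = 7)
H(l) = -36 (H(l) = -(5 + 7)²/4 = -¼*12² = -¼*144 = -36)
(H(x(2)) + C)² = (-36 + 22)² = (-14)² = 196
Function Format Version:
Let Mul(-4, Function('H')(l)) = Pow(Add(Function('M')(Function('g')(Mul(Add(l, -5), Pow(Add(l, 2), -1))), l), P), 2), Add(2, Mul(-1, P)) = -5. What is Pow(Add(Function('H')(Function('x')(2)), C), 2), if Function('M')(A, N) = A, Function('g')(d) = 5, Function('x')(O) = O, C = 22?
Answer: 196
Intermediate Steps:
P = 7 (P = Add(2, Mul(-1, -5)) = Add(2, 5) = 7)
Function('H')(l) = -36 (Function('H')(l) = Mul(Rational(-1, 4), Pow(Add(5, 7), 2)) = Mul(Rational(-1, 4), Pow(12, 2)) = Mul(Rational(-1, 4), 144) = -36)
Pow(Add(Function('H')(Function('x')(2)), C), 2) = Pow(Add(-36, 22), 2) = Pow(-14, 2) = 196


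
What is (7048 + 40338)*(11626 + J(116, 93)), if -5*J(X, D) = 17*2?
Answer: 2752937056/5 ≈ 5.5059e+8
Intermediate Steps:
J(X, D) = -34/5 (J(X, D) = -17*2/5 = -⅕*34 = -34/5)
(7048 + 40338)*(11626 + J(116, 93)) = (7048 + 40338)*(11626 - 34/5) = 47386*(58096/5) = 2752937056/5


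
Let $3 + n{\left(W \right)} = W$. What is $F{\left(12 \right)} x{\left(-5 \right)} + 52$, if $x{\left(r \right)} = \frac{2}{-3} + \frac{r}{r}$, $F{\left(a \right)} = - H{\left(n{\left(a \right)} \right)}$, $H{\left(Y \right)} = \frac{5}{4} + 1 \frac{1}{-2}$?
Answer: $\frac{207}{4} \approx 51.75$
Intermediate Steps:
$n{\left(W \right)} = -3 + W$
$H{\left(Y \right)} = \frac{3}{4}$ ($H{\left(Y \right)} = 5 \cdot \frac{1}{4} + 1 \left(- \frac{1}{2}\right) = \frac{5}{4} - \frac{1}{2} = \frac{3}{4}$)
$F{\left(a \right)} = - \frac{3}{4}$ ($F{\left(a \right)} = \left(-1\right) \frac{3}{4} = - \frac{3}{4}$)
$x{\left(r \right)} = \frac{1}{3}$ ($x{\left(r \right)} = 2 \left(- \frac{1}{3}\right) + 1 = - \frac{2}{3} + 1 = \frac{1}{3}$)
$F{\left(12 \right)} x{\left(-5 \right)} + 52 = \left(- \frac{3}{4}\right) \frac{1}{3} + 52 = - \frac{1}{4} + 52 = \frac{207}{4}$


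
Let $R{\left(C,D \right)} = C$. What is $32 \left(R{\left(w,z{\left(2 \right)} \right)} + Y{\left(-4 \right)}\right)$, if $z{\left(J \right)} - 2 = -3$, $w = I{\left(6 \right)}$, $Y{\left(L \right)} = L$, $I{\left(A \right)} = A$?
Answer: $64$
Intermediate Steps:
$w = 6$
$z{\left(J \right)} = -1$ ($z{\left(J \right)} = 2 - 3 = -1$)
$32 \left(R{\left(w,z{\left(2 \right)} \right)} + Y{\left(-4 \right)}\right) = 32 \left(6 - 4\right) = 32 \cdot 2 = 64$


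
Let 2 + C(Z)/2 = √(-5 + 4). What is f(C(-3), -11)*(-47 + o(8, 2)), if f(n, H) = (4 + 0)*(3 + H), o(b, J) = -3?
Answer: 1600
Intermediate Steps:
C(Z) = -4 + 2*I (C(Z) = -4 + 2*√(-5 + 4) = -4 + 2*√(-1) = -4 + 2*I)
f(n, H) = 12 + 4*H (f(n, H) = 4*(3 + H) = 12 + 4*H)
f(C(-3), -11)*(-47 + o(8, 2)) = (12 + 4*(-11))*(-47 - 3) = (12 - 44)*(-50) = -32*(-50) = 1600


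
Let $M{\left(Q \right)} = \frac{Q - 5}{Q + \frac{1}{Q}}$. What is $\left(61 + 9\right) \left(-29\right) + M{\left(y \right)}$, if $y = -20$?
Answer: $- \frac{813530}{401} \approx -2028.8$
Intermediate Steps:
$M{\left(Q \right)} = \frac{-5 + Q}{Q + \frac{1}{Q}}$
$\left(61 + 9\right) \left(-29\right) + M{\left(y \right)} = \left(61 + 9\right) \left(-29\right) - \frac{20 \left(-5 - 20\right)}{1 + \left(-20\right)^{2}} = 70 \left(-29\right) - 20 \frac{1}{1 + 400} \left(-25\right) = -2030 - 20 \cdot \frac{1}{401} \left(-25\right) = -2030 - \frac{20}{401} \left(-25\right) = -2030 + \frac{500}{401} = - \frac{813530}{401}$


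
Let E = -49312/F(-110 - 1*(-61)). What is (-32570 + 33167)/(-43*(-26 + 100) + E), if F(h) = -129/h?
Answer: -77013/2826766 ≈ -0.027244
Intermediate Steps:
E = -2416288/129 (E = -49312/((-129/(-110 - 1*(-61)))) = -49312/((-129/(-110 + 61))) = -49312/((-129/(-49))) = -49312/((-129*(-1/49))) = -49312/129/49 = -49312*49/129 = -2416288/129 ≈ -18731.)
(-32570 + 33167)/(-43*(-26 + 100) + E) = (-32570 + 33167)/(-43*(-26 + 100) - 2416288/129) = 597/(-43*74 - 2416288/129) = 597/(-3182 - 2416288/129) = 597/(-2826766/129) = 597*(-129/2826766) = -77013/2826766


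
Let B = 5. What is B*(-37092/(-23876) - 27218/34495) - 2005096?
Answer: -82569958539683/41180131 ≈ -2.0051e+6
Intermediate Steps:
B*(-37092/(-23876) - 27218/34495) - 2005096 = 5*(-37092/(-23876) - 27218/34495) - 2005096 = 5*(-37092*(-1/23876) - 27218*1/34495) - 2005096 = 5*(9273/5969 - 27218/34495) - 2005096 = 5*(157407893/205900655) - 2005096 = 157407893/41180131 - 2005096 = -82569958539683/41180131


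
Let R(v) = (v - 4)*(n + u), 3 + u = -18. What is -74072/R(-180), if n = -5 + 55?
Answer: 9259/667 ≈ 13.882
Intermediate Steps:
u = -21 (u = -3 - 18 = -21)
n = 50
R(v) = -116 + 29*v (R(v) = (v - 4)*(50 - 21) = (-4 + v)*29 = -116 + 29*v)
-74072/R(-180) = -74072/(-116 + 29*(-180)) = -74072/(-116 - 5220) = -74072/(-5336) = -74072*(-1/5336) = 9259/667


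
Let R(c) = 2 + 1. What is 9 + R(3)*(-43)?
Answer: -120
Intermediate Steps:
R(c) = 3
9 + R(3)*(-43) = 9 + 3*(-43) = 9 - 129 = -120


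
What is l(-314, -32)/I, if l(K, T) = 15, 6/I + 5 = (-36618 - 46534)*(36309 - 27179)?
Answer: -3795888825/2 ≈ -1.8979e+9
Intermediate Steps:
I = -2/253059255 (I = 6/(-5 + (-36618 - 46534)*(36309 - 27179)) = 6/(-5 - 83152*9130) = 6/(-5 - 759177760) = 6/(-759177765) = 6*(-1/759177765) = -2/253059255 ≈ -7.9033e-9)
l(-314, -32)/I = 15/(-2/253059255) = 15*(-253059255/2) = -3795888825/2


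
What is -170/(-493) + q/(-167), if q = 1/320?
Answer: 534371/1549760 ≈ 0.34481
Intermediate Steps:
q = 1/320 ≈ 0.0031250
-170/(-493) + q/(-167) = -170/(-493) + (1/320)/(-167) = -170*(-1/493) + (1/320)*(-1/167) = 10/29 - 1/53440 = 534371/1549760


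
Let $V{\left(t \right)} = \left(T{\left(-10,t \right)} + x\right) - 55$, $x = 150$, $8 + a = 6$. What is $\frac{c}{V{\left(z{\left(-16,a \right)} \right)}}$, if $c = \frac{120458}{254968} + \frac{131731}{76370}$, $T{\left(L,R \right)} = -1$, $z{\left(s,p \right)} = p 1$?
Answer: $\frac{1528091681}{65369970680} \approx 0.023376$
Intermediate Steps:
$a = -2$ ($a = -8 + 6 = -2$)
$z{\left(s,p \right)} = p$
$V{\left(t \right)} = 94$ ($V{\left(t \right)} = \left(-1 + 150\right) - 55 = 149 - 55 = 94$)
$c = \frac{1528091681}{695425220}$ ($c = 120458 \cdot \frac{1}{254968} + 131731 \cdot \frac{1}{76370} = \frac{60229}{127484} + \frac{131731}{76370} = \frac{1528091681}{695425220} \approx 2.1973$)
$\frac{c}{V{\left(z{\left(-16,a \right)} \right)}} = \frac{1528091681}{695425220 \cdot 94} = \frac{1528091681}{695425220} \cdot \frac{1}{94} = \frac{1528091681}{65369970680}$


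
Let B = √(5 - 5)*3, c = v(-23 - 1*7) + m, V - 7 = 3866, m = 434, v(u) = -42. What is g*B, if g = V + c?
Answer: 0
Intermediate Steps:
V = 3873 (V = 7 + 3866 = 3873)
c = 392 (c = -42 + 434 = 392)
g = 4265 (g = 3873 + 392 = 4265)
B = 0 (B = √0*3 = 0*3 = 0)
g*B = 4265*0 = 0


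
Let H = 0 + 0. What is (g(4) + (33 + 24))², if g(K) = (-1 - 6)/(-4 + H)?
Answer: 55225/16 ≈ 3451.6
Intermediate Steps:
H = 0
g(K) = 7/4 (g(K) = (-1 - 6)/(-4 + 0) = -7/(-4) = -7*(-¼) = 7/4)
(g(4) + (33 + 24))² = (7/4 + (33 + 24))² = (7/4 + 57)² = (235/4)² = 55225/16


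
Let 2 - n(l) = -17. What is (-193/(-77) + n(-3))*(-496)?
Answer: -821376/77 ≈ -10667.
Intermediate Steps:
n(l) = 19 (n(l) = 2 - 1*(-17) = 2 + 17 = 19)
(-193/(-77) + n(-3))*(-496) = (-193/(-77) + 19)*(-496) = (-193*(-1/77) + 19)*(-496) = (193/77 + 19)*(-496) = (1656/77)*(-496) = -821376/77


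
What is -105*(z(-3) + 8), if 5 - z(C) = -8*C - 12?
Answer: -105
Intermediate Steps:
z(C) = 17 + 8*C (z(C) = 5 - (-8*C - 12) = 5 - (-12 - 8*C) = 5 + (12 + 8*C) = 17 + 8*C)
-105*(z(-3) + 8) = -105*((17 + 8*(-3)) + 8) = -105*((17 - 24) + 8) = -105*(-7 + 8) = -105*1 = -105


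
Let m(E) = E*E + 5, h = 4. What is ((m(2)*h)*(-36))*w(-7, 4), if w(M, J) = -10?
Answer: 12960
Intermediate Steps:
m(E) = 5 + E² (m(E) = E² + 5 = 5 + E²)
((m(2)*h)*(-36))*w(-7, 4) = (((5 + 2²)*4)*(-36))*(-10) = (((5 + 4)*4)*(-36))*(-10) = ((9*4)*(-36))*(-10) = (36*(-36))*(-10) = -1296*(-10) = 12960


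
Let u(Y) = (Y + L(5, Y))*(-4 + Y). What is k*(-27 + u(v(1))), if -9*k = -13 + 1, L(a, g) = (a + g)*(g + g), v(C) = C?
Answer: -88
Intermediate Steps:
L(a, g) = 2*g*(a + g) (L(a, g) = (a + g)*(2*g) = 2*g*(a + g))
u(Y) = (-4 + Y)*(Y + 2*Y*(5 + Y)) (u(Y) = (Y + 2*Y*(5 + Y))*(-4 + Y) = (-4 + Y)*(Y + 2*Y*(5 + Y)))
k = 4/3 (k = -(-13 + 1)/9 = -⅑*(-12) = 4/3 ≈ 1.3333)
k*(-27 + u(v(1))) = 4*(-27 + 1*(-44 + 2*1² + 3*1))/3 = 4*(-27 + 1*(-44 + 2*1 + 3))/3 = 4*(-27 + 1*(-44 + 2 + 3))/3 = 4*(-27 + 1*(-39))/3 = 4*(-27 - 39)/3 = (4/3)*(-66) = -88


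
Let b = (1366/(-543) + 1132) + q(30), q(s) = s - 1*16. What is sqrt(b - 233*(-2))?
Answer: 5*sqrt(18982194)/543 ≈ 40.118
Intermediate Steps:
q(s) = -16 + s (q(s) = s - 16 = -16 + s)
b = 620912/543 (b = (1366/(-543) + 1132) + (-16 + 30) = (1366*(-1/543) + 1132) + 14 = (-1366/543 + 1132) + 14 = 613310/543 + 14 = 620912/543 ≈ 1143.5)
sqrt(b - 233*(-2)) = sqrt(620912/543 - 233*(-2)) = sqrt(620912/543 + 466) = sqrt(873950/543) = 5*sqrt(18982194)/543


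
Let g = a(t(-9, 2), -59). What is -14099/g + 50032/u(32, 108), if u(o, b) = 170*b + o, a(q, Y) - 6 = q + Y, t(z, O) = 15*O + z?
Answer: 32613729/73568 ≈ 443.31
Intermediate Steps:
t(z, O) = z + 15*O
a(q, Y) = 6 + Y + q (a(q, Y) = 6 + (q + Y) = 6 + (Y + q) = 6 + Y + q)
u(o, b) = o + 170*b
g = -32 (g = 6 - 59 + (-9 + 15*2) = 6 - 59 + (-9 + 30) = 6 - 59 + 21 = -32)
-14099/g + 50032/u(32, 108) = -14099/(-32) + 50032/(32 + 170*108) = -14099*(-1/32) + 50032/(32 + 18360) = 14099/32 + 50032/18392 = 14099/32 + 50032*(1/18392) = 14099/32 + 6254/2299 = 32613729/73568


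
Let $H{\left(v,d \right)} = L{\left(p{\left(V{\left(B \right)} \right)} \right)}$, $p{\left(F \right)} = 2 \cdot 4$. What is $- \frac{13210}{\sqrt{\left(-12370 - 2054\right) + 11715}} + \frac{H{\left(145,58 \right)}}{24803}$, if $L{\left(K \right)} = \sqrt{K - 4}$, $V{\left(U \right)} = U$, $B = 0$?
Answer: $\frac{2}{24803} + \frac{13210 i \sqrt{301}}{903} \approx 8.0635 \cdot 10^{-5} + 253.8 i$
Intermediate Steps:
$p{\left(F \right)} = 8$
$L{\left(K \right)} = \sqrt{-4 + K}$
$H{\left(v,d \right)} = 2$ ($H{\left(v,d \right)} = \sqrt{-4 + 8} = \sqrt{4} = 2$)
$- \frac{13210}{\sqrt{\left(-12370 - 2054\right) + 11715}} + \frac{H{\left(145,58 \right)}}{24803} = - \frac{13210}{\sqrt{\left(-12370 - 2054\right) + 11715}} + \frac{2}{24803} = - \frac{13210}{\sqrt{\left(-12370 - 2054\right) + 11715}} + 2 \cdot \frac{1}{24803} = - \frac{13210}{\sqrt{-14424 + 11715}} + \frac{2}{24803} = - \frac{13210}{\sqrt{-2709}} + \frac{2}{24803} = - \frac{13210}{3 i \sqrt{301}} + \frac{2}{24803} = - 13210 \left(- \frac{i \sqrt{301}}{903}\right) + \frac{2}{24803} = \frac{13210 i \sqrt{301}}{903} + \frac{2}{24803} = \frac{2}{24803} + \frac{13210 i \sqrt{301}}{903}$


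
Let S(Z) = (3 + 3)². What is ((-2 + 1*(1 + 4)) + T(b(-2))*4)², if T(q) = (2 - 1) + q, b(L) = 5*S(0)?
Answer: 528529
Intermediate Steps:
S(Z) = 36 (S(Z) = 6² = 36)
b(L) = 180 (b(L) = 5*36 = 180)
T(q) = 1 + q
((-2 + 1*(1 + 4)) + T(b(-2))*4)² = ((-2 + 1*(1 + 4)) + (1 + 180)*4)² = ((-2 + 1*5) + 181*4)² = ((-2 + 5) + 724)² = (3 + 724)² = 727² = 528529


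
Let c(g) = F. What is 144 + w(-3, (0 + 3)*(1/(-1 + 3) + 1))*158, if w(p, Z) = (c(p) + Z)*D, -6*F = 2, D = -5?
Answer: -9443/3 ≈ -3147.7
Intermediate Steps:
F = -⅓ (F = -⅙*2 = -⅓ ≈ -0.33333)
c(g) = -⅓
w(p, Z) = 5/3 - 5*Z (w(p, Z) = (-⅓ + Z)*(-5) = 5/3 - 5*Z)
144 + w(-3, (0 + 3)*(1/(-1 + 3) + 1))*158 = 144 + (5/3 - 5*(0 + 3)*(1/(-1 + 3) + 1))*158 = 144 + (5/3 - 15*(1/2 + 1))*158 = 144 + (5/3 - 15*(½ + 1))*158 = 144 + (5/3 - 15*3/2)*158 = 144 + (5/3 - 5*9/2)*158 = 144 + (5/3 - 45/2)*158 = 144 - 125/6*158 = 144 - 9875/3 = -9443/3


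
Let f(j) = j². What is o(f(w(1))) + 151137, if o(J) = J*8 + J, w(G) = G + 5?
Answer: 151461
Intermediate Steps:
w(G) = 5 + G
o(J) = 9*J (o(J) = 8*J + J = 9*J)
o(f(w(1))) + 151137 = 9*(5 + 1)² + 151137 = 9*6² + 151137 = 9*36 + 151137 = 324 + 151137 = 151461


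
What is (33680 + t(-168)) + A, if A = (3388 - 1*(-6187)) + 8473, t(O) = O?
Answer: 51560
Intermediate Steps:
A = 18048 (A = (3388 + 6187) + 8473 = 9575 + 8473 = 18048)
(33680 + t(-168)) + A = (33680 - 168) + 18048 = 33512 + 18048 = 51560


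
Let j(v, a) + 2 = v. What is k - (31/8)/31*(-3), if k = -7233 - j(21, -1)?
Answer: -58013/8 ≈ -7251.6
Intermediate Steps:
j(v, a) = -2 + v
k = -7252 (k = -7233 - (-2 + 21) = -7233 - 1*19 = -7233 - 19 = -7252)
k - (31/8)/31*(-3) = -7252 - (31/8)/31*(-3) = -7252 - (31*(1/8))*(1/31)*(-3) = -7252 - (31/8)*(1/31)*(-3) = -7252 - (-3)/8 = -7252 - 1*(-3/8) = -7252 + 3/8 = -58013/8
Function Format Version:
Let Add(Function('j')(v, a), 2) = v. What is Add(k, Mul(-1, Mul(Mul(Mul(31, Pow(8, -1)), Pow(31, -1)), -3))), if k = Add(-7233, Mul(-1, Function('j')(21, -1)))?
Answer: Rational(-58013, 8) ≈ -7251.6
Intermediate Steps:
Function('j')(v, a) = Add(-2, v)
k = -7252 (k = Add(-7233, Mul(-1, Add(-2, 21))) = Add(-7233, Mul(-1, 19)) = Add(-7233, -19) = -7252)
Add(k, Mul(-1, Mul(Mul(Mul(31, Pow(8, -1)), Pow(31, -1)), -3))) = Add(-7252, Mul(-1, Mul(Mul(Mul(31, Pow(8, -1)), Pow(31, -1)), -3))) = Add(-7252, Mul(-1, Mul(Mul(Mul(31, Rational(1, 8)), Rational(1, 31)), -3))) = Add(-7252, Mul(-1, Mul(Mul(Rational(31, 8), Rational(1, 31)), -3))) = Add(-7252, Mul(-1, Mul(Rational(1, 8), -3))) = Add(-7252, Mul(-1, Rational(-3, 8))) = Add(-7252, Rational(3, 8)) = Rational(-58013, 8)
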